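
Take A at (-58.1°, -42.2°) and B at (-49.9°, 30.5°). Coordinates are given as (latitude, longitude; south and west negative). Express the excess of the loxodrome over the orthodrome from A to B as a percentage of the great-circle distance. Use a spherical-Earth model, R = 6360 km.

Great circle: σ = 0.7218 rad → d_gc = Rσ = 4590.7 km
Rhumb: Δφ = +0.1431, Δλ = +1.2689, Δψ = +0.2445, q = Δφ/Δψ = 0.5854 → d_rh = R√(Δφ²+q²Δλ²) = 4810.8 km
Excess = (4810.8 − 4590.7) / 4590.7 = 220.1 / 4590.7 = 4.79% ≈ 4.8%

4.8%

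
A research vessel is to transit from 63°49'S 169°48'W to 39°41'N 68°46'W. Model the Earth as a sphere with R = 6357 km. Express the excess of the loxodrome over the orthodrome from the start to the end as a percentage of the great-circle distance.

2.1%

Great circle: σ = 2.2627 rad → d_gc = Rσ = 14384.0 km
Rhumb: Δφ = +1.8064, Δλ = +1.7634, Δψ = +2.2143, q = Δφ/Δψ = 0.8158 → d_rh = R√(Δφ²+q²Δλ²) = 14679.7 km
Excess = (14679.7 − 14384.0) / 14384.0 = 295.7 / 14384.0 = 2.06% ≈ 2.1%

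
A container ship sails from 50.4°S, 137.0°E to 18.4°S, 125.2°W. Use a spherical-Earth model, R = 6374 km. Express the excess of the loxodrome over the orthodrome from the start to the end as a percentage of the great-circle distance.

Great circle: σ = 1.4090 rad → d_gc = Rσ = 8980.7 km
Rhumb: Δφ = +0.5585, Δλ = +1.7069, Δψ = +0.6948, q = Δφ/Δψ = 0.8039 → d_rh = R√(Δφ²+q²Δλ²) = 9442.7 km
Excess = (9442.7 − 8980.7) / 8980.7 = 462.0 / 8980.7 = 5.14% ≈ 5.1%

5.1%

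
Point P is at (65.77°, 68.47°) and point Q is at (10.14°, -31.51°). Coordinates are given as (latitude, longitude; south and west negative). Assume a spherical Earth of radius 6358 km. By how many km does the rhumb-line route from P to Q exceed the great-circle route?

Great circle: cos σ = sin φ₁ sin φ₂ + cos φ₁ cos φ₂ cos Δλ,  σ = 1.4801 rad → d_gc = 9410.7 km
Rhumb line: Δψ = -1.3608, q = Δφ/Δψ = 0.7135, d_rh = R√(Δφ²+q²Δλ²) = 10038.4 km
Excess = 10038.4 − 9410.7 = 627.7 ≈ 628 km

628 km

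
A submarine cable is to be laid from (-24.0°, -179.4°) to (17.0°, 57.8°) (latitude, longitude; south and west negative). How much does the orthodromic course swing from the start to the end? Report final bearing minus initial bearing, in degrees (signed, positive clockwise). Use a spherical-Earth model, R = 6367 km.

+13.6°

At departure: θ₁ = atan2(sin Δλ cos φ₂, cos φ₁ sin φ₂ − sin φ₁ cos φ₂ cos Δλ) = 274.01°
At arrival: θ₂ = atan2(sin Δλ cos φ₁, −cos φ₂ sin φ₁ + sin φ₂ cos φ₁ cos Δλ) = 287.65°
Δθ = θ₂ − θ₁ = +13.6°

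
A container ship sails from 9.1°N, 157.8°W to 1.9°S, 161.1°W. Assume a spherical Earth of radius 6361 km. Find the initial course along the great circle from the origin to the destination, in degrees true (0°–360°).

θ = atan2( sin Δλ·cos φ₂ ,  cos φ₁ sin φ₂ − sin φ₁ cos φ₂ cos Δλ )
  = atan2(-0.0575, -0.1905) = 196.80°

196.8°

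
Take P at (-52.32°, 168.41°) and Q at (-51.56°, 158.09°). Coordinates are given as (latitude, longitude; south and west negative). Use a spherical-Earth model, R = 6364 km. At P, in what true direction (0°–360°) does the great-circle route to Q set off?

272.7°

θ = atan2( sin Δλ·cos φ₂ ,  cos φ₁ sin φ₂ − sin φ₁ cos φ₂ cos Δλ )
  = atan2(-0.1114, +0.0053) = 272.73°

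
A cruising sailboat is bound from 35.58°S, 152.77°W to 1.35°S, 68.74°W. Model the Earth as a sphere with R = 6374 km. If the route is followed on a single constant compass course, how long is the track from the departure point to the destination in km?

Rhumb course C = atan2(Δλ, Δψ) with Δψ = ln[tan(π/4+φ₂/2)/tan(π/4+φ₁/2)] = +0.6417, Δλ = +1.4666 → C = 66.37°
d = R·|Δφ| / |cos C| = 6374·0.59743 / 0.40084 = 9500 km

9500 km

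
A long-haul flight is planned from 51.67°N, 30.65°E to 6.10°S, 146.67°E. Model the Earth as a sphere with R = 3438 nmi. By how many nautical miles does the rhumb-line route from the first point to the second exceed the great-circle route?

Great circle: cos σ = sin φ₁ sin φ₂ + cos φ₁ cos φ₂ cos Δλ,  σ = 1.9325 rad → d_gc = 6644.0 nmi
Rhumb line: Δψ = -1.1635, q = Δφ/Δψ = 0.8666, d_rh = R√(Δφ²+q²Δλ²) = 6957.9 nmi
Excess = 6957.9 − 6644.0 = 313.9 ≈ 314 nmi

314 nmi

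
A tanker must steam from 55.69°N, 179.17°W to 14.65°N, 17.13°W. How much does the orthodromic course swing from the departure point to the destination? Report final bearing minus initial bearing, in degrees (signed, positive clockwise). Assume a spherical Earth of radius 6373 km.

Initial bearing θ₁ = atan2(sin Δλ cos φ₂, cos φ₁ sin φ₂ − sin φ₁ cos φ₂ cos Δλ) = 18.29°
Final bearing θ₂ = (initial bearing from the destination back to the start) + 180° = 169.47°
Δθ = θ₂ − θ₁ = +151.2°

+151.2°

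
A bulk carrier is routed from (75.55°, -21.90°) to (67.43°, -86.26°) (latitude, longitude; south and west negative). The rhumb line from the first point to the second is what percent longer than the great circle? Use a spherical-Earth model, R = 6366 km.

4.9%

Great circle: σ = 0.3607 rad → d_gc = Rσ = 2296.3 km
Rhumb: Δφ = -0.1417, Δλ = -1.1233, Δψ = -0.4537, q = Δφ/Δψ = 0.3124 → d_rh = R√(Δφ²+q²Δλ²) = 2409.2 km
Excess = (2409.2 − 2296.3) / 2296.3 = 112.9 / 2296.3 = 4.92% ≈ 4.9%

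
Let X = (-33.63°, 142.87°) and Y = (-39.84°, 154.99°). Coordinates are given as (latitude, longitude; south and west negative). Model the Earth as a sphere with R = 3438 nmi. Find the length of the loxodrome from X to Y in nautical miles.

691 nmi

Δψ = ln[tan(π/4+φ₂/2)/tan(π/4+φ₁/2)] = -0.1354;  Δφ = -0.1084 rad,  Δλ = +0.2115 rad
q = Δφ/Δψ = 0.8006
d = R·√(Δφ² + q²Δλ²) = 3438·0.20106 = 691 nmi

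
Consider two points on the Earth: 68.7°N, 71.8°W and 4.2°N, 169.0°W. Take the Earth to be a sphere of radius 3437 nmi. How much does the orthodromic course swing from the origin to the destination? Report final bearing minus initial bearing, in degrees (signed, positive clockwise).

-77.1°

Initial bearing θ₁ = atan2(sin Δλ cos φ₂, cos φ₁ sin φ₂ − sin φ₁ cos φ₂ cos Δλ) = 278.23°
Final bearing θ₂ = (initial bearing from the destination back to the start) + 180° = 201.13°
Δθ = θ₂ − θ₁ = -77.1°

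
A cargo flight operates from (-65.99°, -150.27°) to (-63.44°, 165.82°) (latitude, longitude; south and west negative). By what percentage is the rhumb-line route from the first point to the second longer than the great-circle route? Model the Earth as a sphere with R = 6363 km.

Great circle: σ = 0.3234 rad → d_gc = Rσ = 2058.1 km
Rhumb: Δφ = +0.0445, Δλ = -0.7664, Δψ = +0.1043, q = Δφ/Δψ = 0.4268 → d_rh = R√(Δφ²+q²Δλ²) = 2100.3 km
Excess = (2100.3 − 2058.1) / 2058.1 = 42.2 / 2058.1 = 2.0504% ≈ 2.1%

2.1%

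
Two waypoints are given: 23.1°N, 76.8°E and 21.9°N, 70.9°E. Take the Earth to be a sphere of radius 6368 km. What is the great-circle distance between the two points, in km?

Haversine: a = sin²(Δφ/2)+cos φ₁ cos φ₂ sin²(Δλ/2) = 0.00237;  σ = 2·atan2(√a,√(1−a))
σ = 5.581° → d = Rσ = 6368·0.09741 = 620 km

620 km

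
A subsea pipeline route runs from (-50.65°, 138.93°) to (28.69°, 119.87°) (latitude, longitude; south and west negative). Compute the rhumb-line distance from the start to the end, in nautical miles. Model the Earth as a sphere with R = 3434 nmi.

Δψ = ln[tan(π/4+φ₂/2)/tan(π/4+φ₁/2)] = +1.5515;  Δφ = +1.3847 rad,  Δλ = -0.3327 rad
q = Δφ/Δψ = 0.8925
d = R·√(Δφ² + q²Δλ²) = 3434·1.41622 = 4863 nmi

4863 nmi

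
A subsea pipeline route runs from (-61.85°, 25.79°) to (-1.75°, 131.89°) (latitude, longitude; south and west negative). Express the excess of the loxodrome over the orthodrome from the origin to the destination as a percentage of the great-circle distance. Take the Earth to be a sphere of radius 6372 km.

6.2%

Great circle: σ = 1.6748 rad → d_gc = Rσ = 10672.0 km
Rhumb: Δφ = +1.0489, Δλ = +1.8518, Δψ = +1.3529, q = Δφ/Δψ = 0.7753 → d_rh = R√(Δφ²+q²Δλ²) = 11330.2 km
Excess = (11330.2 − 10672.0) / 10672.0 = 658.2 / 10672.0 = 6.17% ≈ 6.2%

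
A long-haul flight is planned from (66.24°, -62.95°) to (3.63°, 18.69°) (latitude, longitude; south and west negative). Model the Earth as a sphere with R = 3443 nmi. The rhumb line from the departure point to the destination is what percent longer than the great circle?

Great circle: σ = 1.4541 rad → d_gc = Rσ = 5006.5 nmi
Rhumb: Δφ = -1.0928, Δλ = +1.4249, Δψ = -1.4955, q = Δφ/Δψ = 0.7307 → d_rh = R√(Δφ²+q²Δλ²) = 5196.7 nmi
Excess = (5196.7 − 5006.5) / 5006.5 = 190.2 / 5006.5 = 3.80% ≈ 3.8%

3.8%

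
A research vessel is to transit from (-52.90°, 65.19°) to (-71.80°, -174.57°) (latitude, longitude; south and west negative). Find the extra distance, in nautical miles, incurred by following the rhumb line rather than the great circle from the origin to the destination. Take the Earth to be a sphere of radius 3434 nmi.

502 nmi

Great circle: cos σ = sin φ₁ sin φ₂ + cos φ₁ cos φ₂ cos Δλ,  σ = 0.8462 rad → d_gc = 2906.0 nmi
Rhumb line: Δψ = -0.7396, q = Δφ/Δψ = 0.4460, d_rh = R√(Δφ²+q²Δλ²) = 3408.1 nmi
Excess = 3408.1 − 2906.0 = 502.1 ≈ 502 nmi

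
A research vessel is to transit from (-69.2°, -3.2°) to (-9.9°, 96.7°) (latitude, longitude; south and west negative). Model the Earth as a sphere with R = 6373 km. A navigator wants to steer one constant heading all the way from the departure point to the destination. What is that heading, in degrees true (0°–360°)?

48.9°

Meridional parts: M(φ₁)=-1.6954, M(φ₂)=-0.1737 → ΔM = +1.5217;  Δλ = +1.7436 rad
tan C = Δλ / ΔM = +1.1458 → C = 48.89°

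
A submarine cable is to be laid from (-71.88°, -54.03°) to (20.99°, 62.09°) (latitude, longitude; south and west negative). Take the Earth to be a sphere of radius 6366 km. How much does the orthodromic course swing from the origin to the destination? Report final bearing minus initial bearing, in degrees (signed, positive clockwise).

-90.0°

Initial bearing θ₁ = atan2(sin Δλ cos φ₂, cos φ₁ sin φ₂ − sin φ₁ cos φ₂ cos Δλ) = 108.42°
Final bearing θ₂ = (initial bearing from the destination back to the start) + 180° = 18.42°
Δθ = θ₂ − θ₁ = -90.0°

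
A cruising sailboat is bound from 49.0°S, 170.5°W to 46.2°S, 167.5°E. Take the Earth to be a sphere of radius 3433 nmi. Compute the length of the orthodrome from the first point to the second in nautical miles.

901 nmi

cos σ = sin φ₁ sin φ₂ + cos φ₁ cos φ₂ cos Δλ
      = sin(-49.00°)sin(-46.20°) + cos(-49.00°)cos(-46.20°)cos(-22.00°) = 0.9657
σ = 15.041° → d = Rσ = 3433·0.26251 = 901 nmi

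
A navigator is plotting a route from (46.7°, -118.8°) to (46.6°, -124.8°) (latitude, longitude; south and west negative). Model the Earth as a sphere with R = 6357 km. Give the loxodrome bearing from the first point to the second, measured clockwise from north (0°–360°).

268.6°

Meridional parts: M(φ₁)=+0.9240, M(φ₂)=+0.9214 → ΔM = -0.0025;  Δλ = -0.1047 rad
tan C = Δλ / ΔM = +41.1872 → C = 268.61°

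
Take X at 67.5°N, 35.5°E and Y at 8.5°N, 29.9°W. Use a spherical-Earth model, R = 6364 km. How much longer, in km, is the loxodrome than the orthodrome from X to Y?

209 km

Great circle: cos σ = sin φ₁ sin φ₂ + cos φ₁ cos φ₂ cos Δλ,  σ = 1.2723 rad → d_gc = 8096.7 km
Rhumb line: Δψ = -1.4660, q = Δφ/Δψ = 0.7024, d_rh = R√(Δφ²+q²Δλ²) = 8305.5 km
Excess = 8305.5 − 8096.7 = 208.8 ≈ 209 km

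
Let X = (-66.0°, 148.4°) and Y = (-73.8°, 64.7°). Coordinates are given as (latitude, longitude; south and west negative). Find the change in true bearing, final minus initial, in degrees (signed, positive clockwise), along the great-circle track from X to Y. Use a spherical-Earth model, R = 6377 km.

At departure: θ₁ = atan2(sin Δλ cos φ₂, cos φ₁ sin φ₂ − sin φ₁ cos φ₂ cos Δλ) = 217.41°
At arrival: θ₂ = atan2(sin Δλ cos φ₁, −cos φ₂ sin φ₁ + sin φ₂ cos φ₁ cos Δλ) = 297.67°
Δθ = θ₂ − θ₁ = +80.3°

+80.3°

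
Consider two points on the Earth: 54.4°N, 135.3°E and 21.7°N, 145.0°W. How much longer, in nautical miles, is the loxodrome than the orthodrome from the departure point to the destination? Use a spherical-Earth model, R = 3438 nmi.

Great circle: cos σ = sin φ₁ sin φ₂ + cos φ₁ cos φ₂ cos Δλ,  σ = 1.1622 rad → d_gc = 3995.5 nmi
Rhumb line: Δψ = -0.7480, q = Δφ/Δψ = 0.7630, d_rh = R√(Δφ²+q²Δλ²) = 4143.1 nmi
Excess = 4143.1 − 3995.5 = 147.6 ≈ 148 nmi

148 nmi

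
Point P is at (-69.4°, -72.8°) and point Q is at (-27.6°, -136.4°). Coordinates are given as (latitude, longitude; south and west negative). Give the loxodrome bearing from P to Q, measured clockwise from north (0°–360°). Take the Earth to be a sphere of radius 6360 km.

317.3°

Δψ = ln[tan(π/4+φ₂/2)/tan(π/4+φ₁/2)] = +1.2037
Δλ = -1.1100 rad (taken the short way round)
course = atan2(Δλ, Δψ) = 317.32°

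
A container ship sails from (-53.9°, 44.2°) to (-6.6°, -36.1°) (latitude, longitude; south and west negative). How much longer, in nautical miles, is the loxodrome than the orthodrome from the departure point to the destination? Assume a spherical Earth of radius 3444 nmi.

Great circle: cos σ = sin φ₁ sin φ₂ + cos φ₁ cos φ₂ cos Δλ,  σ = 1.3781 rad → d_gc = 4746.3 nmi
Rhumb line: Δψ = +1.0058, q = Δφ/Δψ = 0.8208, d_rh = R√(Δφ²+q²Δλ²) = 4876.5 nmi
Excess = 4876.5 − 4746.3 = 130.2 ≈ 130 nmi

130 nmi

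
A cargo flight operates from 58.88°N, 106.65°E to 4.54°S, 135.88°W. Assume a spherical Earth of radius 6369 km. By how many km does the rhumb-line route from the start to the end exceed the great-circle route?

786 km

Great circle: cos σ = sin φ₁ sin φ₂ + cos φ₁ cos φ₂ cos Δλ,  σ = 1.8812 rad → d_gc = 11981.2 km
Rhumb line: Δψ = -1.3578, q = Δφ/Δψ = 0.8152, d_rh = R√(Δφ²+q²Δλ²) = 12767.5 km
Excess = 12767.5 − 11981.2 = 786.3 ≈ 786 km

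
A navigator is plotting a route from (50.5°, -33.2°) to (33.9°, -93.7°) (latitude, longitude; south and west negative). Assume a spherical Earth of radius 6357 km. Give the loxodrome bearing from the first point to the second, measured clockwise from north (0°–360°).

249.5°

Δψ = ln[tan(π/4+φ₂/2)/tan(π/4+φ₁/2)] = -0.3948
Δλ = -1.0559 rad (taken the short way round)
course = atan2(Δλ, Δψ) = 249.50°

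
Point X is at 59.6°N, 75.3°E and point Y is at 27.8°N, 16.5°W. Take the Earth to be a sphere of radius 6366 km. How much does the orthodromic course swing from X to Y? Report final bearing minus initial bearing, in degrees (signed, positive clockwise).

At departure: θ₁ = atan2(sin Δλ cos φ₂, cos φ₁ sin φ₂ − sin φ₁ cos φ₂ cos Δλ) = 286.39°
At arrival: θ₂ = atan2(sin Δλ cos φ₁, −cos φ₂ sin φ₁ + sin φ₂ cos φ₁ cos Δλ) = 213.29°
Δθ = θ₂ − θ₁ = -73.1°

-73.1°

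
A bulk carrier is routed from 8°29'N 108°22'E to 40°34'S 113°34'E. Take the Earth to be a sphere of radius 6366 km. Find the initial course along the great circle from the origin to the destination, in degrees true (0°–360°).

174.8°

N = sin Δλ·cos φ₂ = +0.0688;  D = cos φ₁ sin φ₂ − sin φ₁ cos φ₂ cos Δλ = -0.7548
initial course = atan2(N, D) = 174.79°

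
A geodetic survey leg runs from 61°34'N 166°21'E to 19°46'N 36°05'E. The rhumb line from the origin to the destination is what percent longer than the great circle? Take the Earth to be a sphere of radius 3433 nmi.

Great circle: σ = 1.5630 rad → d_gc = Rσ = 5365.8 nmi
Rhumb: Δφ = -0.7295, Δλ = -2.2736, Δψ = -1.0209, q = Δφ/Δψ = 0.7146 → d_rh = R√(Δφ²+q²Δλ²) = 6114.0 nmi
Excess = (6114.0 − 5365.8) / 5365.8 = 748.2 / 5365.8 = 13.94% ≈ 13.9%

13.9%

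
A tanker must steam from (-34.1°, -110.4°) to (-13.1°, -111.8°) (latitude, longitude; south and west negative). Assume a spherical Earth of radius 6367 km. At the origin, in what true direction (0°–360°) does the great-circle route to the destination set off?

N = sin Δλ·cos φ₂ = -0.0238;  D = cos φ₁ sin φ₂ − sin φ₁ cos φ₂ cos Δλ = +0.3582
initial course = atan2(N, D) = 356.20°

356.2°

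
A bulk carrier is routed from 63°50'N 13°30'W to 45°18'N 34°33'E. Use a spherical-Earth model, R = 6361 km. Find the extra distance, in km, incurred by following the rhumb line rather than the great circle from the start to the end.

Great circle: cos σ = sin φ₁ sin φ₂ + cos φ₁ cos φ₂ cos Δλ,  σ = 0.5637 rad → d_gc = 3585.4 km
Rhumb line: Δψ = -0.5705, q = Δφ/Δψ = 0.5670, d_rh = R√(Δφ²+q²Δλ²) = 3658.2 km
Excess = 3658.2 − 3585.4 = 72.8 ≈ 73 km

73 km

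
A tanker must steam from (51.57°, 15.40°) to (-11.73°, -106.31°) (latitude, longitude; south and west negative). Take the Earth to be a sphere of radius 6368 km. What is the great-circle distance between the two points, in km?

cos σ = sin φ₁ sin φ₂ + cos φ₁ cos φ₂ cos Δλ
      = sin(51.57°)sin(-11.73°) + cos(51.57°)cos(-11.73°)cos(-121.71°) = -0.4791
σ = 118.629° → d = Rσ = 6368·2.07047 = 13185 km

13185 km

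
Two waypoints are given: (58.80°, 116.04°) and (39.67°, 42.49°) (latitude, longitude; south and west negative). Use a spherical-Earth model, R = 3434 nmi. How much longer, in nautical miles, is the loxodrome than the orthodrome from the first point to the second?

Great circle: cos σ = sin φ₁ sin φ₂ + cos φ₁ cos φ₂ cos Δλ,  σ = 0.8514 rad → d_gc = 2923.6 nmi
Rhumb line: Δψ = -0.5204, q = Δφ/Δψ = 0.6416, d_rh = R√(Δφ²+q²Δλ²) = 3051.8 nmi
Excess = 3051.8 − 2923.6 = 128.2 ≈ 128 nmi

128 nmi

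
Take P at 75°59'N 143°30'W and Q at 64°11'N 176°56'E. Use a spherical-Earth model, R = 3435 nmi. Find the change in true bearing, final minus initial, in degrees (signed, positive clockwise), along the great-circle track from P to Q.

Initial bearing θ₁ = atan2(sin Δλ cos φ₂, cos φ₁ sin φ₂ − sin φ₁ cos φ₂ cos Δλ) = 248.78°
Final bearing θ₂ = (initial bearing from the destination back to the start) + 180° = 211.23°
Δθ = θ₂ − θ₁ = -37.6°

-37.6°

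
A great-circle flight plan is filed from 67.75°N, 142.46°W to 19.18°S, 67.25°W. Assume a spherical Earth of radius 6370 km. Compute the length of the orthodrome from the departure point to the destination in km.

11372 km

Haversine: a = sin²(Δφ/2)+cos φ₁ cos φ₂ sin²(Δλ/2) = 0.60639;  σ = 2·atan2(√a,√(1−a))
σ = 102.285° → d = Rσ = 6370·1.78522 = 11372 km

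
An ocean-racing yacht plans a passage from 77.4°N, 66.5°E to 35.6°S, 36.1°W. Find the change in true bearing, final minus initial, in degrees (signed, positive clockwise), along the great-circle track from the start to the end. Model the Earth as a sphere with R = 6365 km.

At departure: θ₁ = atan2(sin Δλ cos φ₂, cos φ₁ sin φ₂ − sin φ₁ cos φ₂ cos Δλ) = 273.33°
At arrival: θ₂ = atan2(sin Δλ cos φ₁, −cos φ₂ sin φ₁ + sin φ₂ cos φ₁ cos Δλ) = 195.54°
Δθ = θ₂ − θ₁ = -77.8°

-77.8°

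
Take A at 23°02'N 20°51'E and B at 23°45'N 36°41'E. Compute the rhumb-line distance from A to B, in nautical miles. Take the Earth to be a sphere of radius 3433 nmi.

Δψ = ln[tan(π/4+φ₂/2)/tan(π/4+φ₁/2)] = +0.0136;  Δφ = +0.0125 rad,  Δλ = +0.2763 rad
q = Δφ/Δψ = 0.9178
d = R·√(Δφ² + q²Δλ²) = 3433·0.25394 = 872 nmi

872 nmi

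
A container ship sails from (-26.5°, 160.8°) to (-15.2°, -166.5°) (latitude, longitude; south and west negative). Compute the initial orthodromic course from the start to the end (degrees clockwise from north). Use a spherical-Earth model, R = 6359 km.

76.2°

N = sin Δλ·cos φ₂ = +0.5213;  D = cos φ₁ sin φ₂ − sin φ₁ cos φ₂ cos Δλ = +0.1277
initial course = atan2(N, D) = 76.24°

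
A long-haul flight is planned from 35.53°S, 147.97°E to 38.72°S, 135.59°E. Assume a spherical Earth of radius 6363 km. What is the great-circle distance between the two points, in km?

Haversine: a = sin²(Δφ/2)+cos φ₁ cos φ₂ sin²(Δλ/2) = 0.00816;  σ = 2·atan2(√a,√(1−a))
σ = 10.364° → d = Rσ = 6363·0.18088 = 1151 km

1151 km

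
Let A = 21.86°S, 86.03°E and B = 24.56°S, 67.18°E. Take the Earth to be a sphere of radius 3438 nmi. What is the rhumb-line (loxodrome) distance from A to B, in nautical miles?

1052 nmi

Rhumb course C = atan2(Δλ, Δψ) with Δψ = ln[tan(π/4+φ₂/2)/tan(π/4+φ₁/2)] = -0.0513, Δλ = -0.3290 → C = 261.14°
d = R·|Δφ| / |cos C| = 3438·0.04712 / 0.15401 = 1052 nmi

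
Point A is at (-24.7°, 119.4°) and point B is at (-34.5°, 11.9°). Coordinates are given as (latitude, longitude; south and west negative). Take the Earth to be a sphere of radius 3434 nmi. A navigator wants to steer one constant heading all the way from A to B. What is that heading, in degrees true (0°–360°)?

Meridional parts: M(φ₁)=-0.4451, M(φ₂)=-0.6422 → ΔM = -0.1971;  Δλ = -1.8762 rad
tan C = Δλ / ΔM = +9.5187 → C = 264.00°

264.0°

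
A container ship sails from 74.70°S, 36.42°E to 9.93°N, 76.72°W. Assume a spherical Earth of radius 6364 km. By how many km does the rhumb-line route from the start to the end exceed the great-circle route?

Great circle: cos σ = sin φ₁ sin φ₂ + cos φ₁ cos φ₂ cos Δλ,  σ = 1.8426 rad → d_gc = 11726.4 km
Rhumb line: Δψ = +2.1817, q = Δφ/Δψ = 0.6770, d_rh = R√(Δφ²+q²Δλ²) = 12678.6 km
Excess = 12678.6 − 11726.4 = 952.2 ≈ 952 km

952 km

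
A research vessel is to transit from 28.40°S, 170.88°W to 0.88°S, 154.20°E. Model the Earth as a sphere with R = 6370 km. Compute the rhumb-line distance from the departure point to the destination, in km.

Rhumb course C = atan2(Δλ, Δψ) with Δψ = ln[tan(π/4+φ₂/2)/tan(π/4+φ₁/2)] = +0.5020, Δλ = -0.6095 → C = 309.47°
d = R·|Δφ| / |cos C| = 6370·0.48031 / 0.63574 = 4813 km

4813 km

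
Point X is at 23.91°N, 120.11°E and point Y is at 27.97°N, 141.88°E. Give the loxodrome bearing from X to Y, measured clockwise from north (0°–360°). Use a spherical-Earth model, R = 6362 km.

78.3°

Δψ = ln[tan(π/4+φ₂/2)/tan(π/4+φ₁/2)] = +0.0788
Δλ = +0.3800 rad (taken the short way round)
course = atan2(Δλ, Δψ) = 78.28°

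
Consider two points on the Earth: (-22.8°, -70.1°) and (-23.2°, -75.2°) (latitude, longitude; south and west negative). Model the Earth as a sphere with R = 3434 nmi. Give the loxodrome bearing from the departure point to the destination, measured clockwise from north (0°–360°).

265.1°

Meridional parts: M(φ₁)=-0.4089, M(φ₂)=-0.4165 → ΔM = -0.0076;  Δλ = -0.0890 rad
tan C = Δλ / ΔM = +11.7364 → C = 265.13°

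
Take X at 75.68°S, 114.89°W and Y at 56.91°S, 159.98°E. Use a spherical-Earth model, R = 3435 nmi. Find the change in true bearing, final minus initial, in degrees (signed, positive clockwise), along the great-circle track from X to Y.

+80.9°

Initial bearing θ₁ = atan2(sin Δλ cos φ₂, cos φ₁ sin φ₂ − sin φ₁ cos φ₂ cos Δλ) = 253.39°
Final bearing θ₂ = (initial bearing from the destination back to the start) + 180° = 334.27°
Δθ = θ₂ − θ₁ = +80.9°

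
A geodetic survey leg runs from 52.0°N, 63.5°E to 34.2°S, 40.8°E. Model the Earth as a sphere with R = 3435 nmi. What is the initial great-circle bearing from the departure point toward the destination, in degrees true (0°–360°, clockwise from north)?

N = sin Δλ·cos φ₂ = -0.3192;  D = cos φ₁ sin φ₂ − sin φ₁ cos φ₂ cos Δλ = -0.9473
initial course = atan2(N, D) = 198.62°

198.6°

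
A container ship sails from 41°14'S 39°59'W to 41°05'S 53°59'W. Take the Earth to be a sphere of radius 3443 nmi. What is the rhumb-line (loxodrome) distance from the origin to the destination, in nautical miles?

Δψ = ln[tan(π/4+φ₂/2)/tan(π/4+φ₁/2)] = +0.0035;  Δφ = +0.0026 rad,  Δλ = -0.2443 rad
q = Δφ/Δψ = 0.7529
d = R·√(Δφ² + q²Δλ²) = 3443·0.18399 = 633 nmi

633 nmi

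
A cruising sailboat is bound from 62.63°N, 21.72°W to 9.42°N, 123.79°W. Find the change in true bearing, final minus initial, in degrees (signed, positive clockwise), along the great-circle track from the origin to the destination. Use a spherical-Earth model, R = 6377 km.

-78.2°

At departure: θ₁ = atan2(sin Δλ cos φ₂, cos φ₁ sin φ₂ − sin φ₁ cos φ₂ cos Δλ) = 285.00°
At arrival: θ₂ = atan2(sin Δλ cos φ₁, −cos φ₂ sin φ₁ + sin φ₂ cos φ₁ cos Δλ) = 206.75°
Δθ = θ₂ − θ₁ = -78.2°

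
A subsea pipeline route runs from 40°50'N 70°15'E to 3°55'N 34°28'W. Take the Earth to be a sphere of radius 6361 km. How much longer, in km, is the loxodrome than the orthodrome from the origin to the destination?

338 km

Great circle: cos σ = sin φ₁ sin φ₂ + cos φ₁ cos φ₂ cos Δλ,  σ = 1.7184 rad → d_gc = 10930.9 km
Rhumb line: Δψ = -0.7136, q = Δφ/Δψ = 0.9029, d_rh = R√(Δφ²+q²Δλ²) = 11268.7 km
Excess = 11268.7 − 10930.9 = 337.8 ≈ 338 km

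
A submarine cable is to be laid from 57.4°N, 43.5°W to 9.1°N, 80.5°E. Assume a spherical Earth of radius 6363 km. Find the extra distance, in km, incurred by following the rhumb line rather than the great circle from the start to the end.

1057 km

Great circle: cos σ = sin φ₁ sin φ₂ + cos φ₁ cos φ₂ cos Δλ,  σ = 1.7358 rad → d_gc = 11044.82 km
Rhumb line: Δψ = -1.0701, q = Δφ/Δψ = 0.7878, d_rh = R√(Δφ²+q²Δλ²) = 12102.27 km
Excess = 12102.27 − 11044.82 = 1057.45 ≈ 1057 km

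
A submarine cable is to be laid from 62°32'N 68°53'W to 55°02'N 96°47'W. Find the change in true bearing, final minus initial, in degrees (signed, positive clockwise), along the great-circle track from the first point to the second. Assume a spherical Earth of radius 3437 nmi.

-24.0°

At departure: θ₁ = atan2(sin Δλ cos φ₂, cos φ₁ sin φ₂ − sin φ₁ cos φ₂ cos Δλ) = 255.09°
At arrival: θ₂ = atan2(sin Δλ cos φ₁, −cos φ₂ sin φ₁ + sin φ₂ cos φ₁ cos Δλ) = 231.05°
Δθ = θ₂ − θ₁ = -24.0°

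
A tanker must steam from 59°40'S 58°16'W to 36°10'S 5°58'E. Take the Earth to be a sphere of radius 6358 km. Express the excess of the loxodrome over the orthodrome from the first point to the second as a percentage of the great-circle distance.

Great circle: σ = 0.8140 rad → d_gc = Rσ = 5175.5 km
Rhumb: Δφ = +0.4102, Δλ = +1.1211, Δψ = +0.6275, q = Δφ/Δψ = 0.6536 → d_rh = R√(Δφ²+q²Δλ²) = 5339.1 km
Excess = (5339.1 − 5175.5) / 5175.5 = 163.6 / 5175.5 = 3.16% ≈ 3.2%

3.2%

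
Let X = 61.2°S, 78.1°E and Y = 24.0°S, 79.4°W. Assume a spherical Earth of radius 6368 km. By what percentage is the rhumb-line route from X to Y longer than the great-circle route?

25.2%

Great circle: σ = 1.6210 rad → d_gc = Rσ = 10322.5 km
Rhumb: Δφ = +0.6493, Δλ = -2.7489, Δψ = +0.9279, q = Δφ/Δψ = 0.6997 → d_rh = R√(Δφ²+q²Δλ²) = 12927.0 km
Excess = (12927.0 − 10322.5) / 10322.5 = 2604.5 / 10322.5 = 25.23% ≈ 25.2%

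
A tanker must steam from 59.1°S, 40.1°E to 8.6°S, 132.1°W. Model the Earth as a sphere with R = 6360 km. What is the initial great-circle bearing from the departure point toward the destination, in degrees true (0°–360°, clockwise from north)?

θ = atan2( sin Δλ·cos φ₂ ,  cos φ₁ sin φ₂ − sin φ₁ cos φ₂ cos Δλ )
  = atan2(-0.1342, -0.9174) = 188.32°

188.3°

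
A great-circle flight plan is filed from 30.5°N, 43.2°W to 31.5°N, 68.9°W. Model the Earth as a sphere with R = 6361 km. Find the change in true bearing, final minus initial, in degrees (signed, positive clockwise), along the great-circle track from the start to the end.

Initial bearing θ₁ = atan2(sin Δλ cos φ₂, cos φ₁ sin φ₂ − sin φ₁ cos φ₂ cos Δλ) = 279.26°
Final bearing θ₂ = (initial bearing from the destination back to the start) + 180° = 265.85°
Δθ = θ₂ − θ₁ = -13.4°

-13.4°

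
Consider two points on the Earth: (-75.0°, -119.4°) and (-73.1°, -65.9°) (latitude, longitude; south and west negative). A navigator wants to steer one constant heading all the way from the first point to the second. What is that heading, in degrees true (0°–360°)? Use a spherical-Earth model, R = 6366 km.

82.6°

Meridional parts: M(φ₁)=-2.0276, M(φ₂)=-1.9068 → ΔM = +0.1208;  Δλ = +0.9338 rad
tan C = Δλ / ΔM = +7.7287 → C = 82.63°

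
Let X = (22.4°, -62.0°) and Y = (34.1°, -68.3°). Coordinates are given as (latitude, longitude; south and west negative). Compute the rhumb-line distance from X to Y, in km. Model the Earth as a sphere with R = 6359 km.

1436 km

Δψ = ln[tan(π/4+φ₂/2)/tan(π/4+φ₁/2)] = +0.2325;  Δφ = +0.2042 rad,  Δλ = -0.1100 rad
q = Δφ/Δψ = 0.8785
d = R·√(Δφ² + q²Δλ²) = 6359·0.22590 = 1436 km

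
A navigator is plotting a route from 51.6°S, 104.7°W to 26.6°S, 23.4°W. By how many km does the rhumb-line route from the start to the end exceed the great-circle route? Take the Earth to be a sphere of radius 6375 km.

284 km

Great circle: cos σ = sin φ₁ sin φ₂ + cos φ₁ cos φ₂ cos Δλ,  σ = 1.1209 rad → d_gc = 7145.4 km
Rhumb line: Δψ = +0.5730, q = Δφ/Δψ = 0.7615, d_rh = R√(Δφ²+q²Δλ²) = 7429.0 km
Excess = 7429.0 − 7145.4 = 283.6 ≈ 284 km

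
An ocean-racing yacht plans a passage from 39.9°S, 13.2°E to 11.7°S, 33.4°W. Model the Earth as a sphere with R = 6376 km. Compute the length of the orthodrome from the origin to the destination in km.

cos σ = sin φ₁ sin φ₂ + cos φ₁ cos φ₂ cos Δλ
      = sin(-39.90°)sin(-11.70°) + cos(-39.90°)cos(-11.70°)cos(-46.60°) = 0.6462
σ = 49.742° → d = Rσ = 6376·0.86816 = 5535 km

5535 km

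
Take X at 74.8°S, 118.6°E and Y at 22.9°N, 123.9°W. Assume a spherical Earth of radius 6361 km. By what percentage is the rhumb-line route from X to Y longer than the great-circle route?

7.4%

Great circle: σ = 2.0795 rad → d_gc = Rσ = 13227.6 km
Rhumb: Δφ = +1.7052, Δλ = +2.0508, Δψ = +2.4250, q = Δφ/Δψ = 0.7032 → d_rh = R√(Δφ²+q²Δλ²) = 14205.4 km
Excess = (14205.4 − 13227.6) / 13227.6 = 977.8 / 13227.6 = 7.39% ≈ 7.4%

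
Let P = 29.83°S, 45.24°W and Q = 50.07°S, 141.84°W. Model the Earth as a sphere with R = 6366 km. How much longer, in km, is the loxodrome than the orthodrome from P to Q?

486 km

Great circle: cos σ = sin φ₁ sin φ₂ + cos φ₁ cos φ₂ cos Δλ,  σ = 1.2478 rad → d_gc = 7943.3 km
Rhumb line: Δψ = -0.4667, q = Δφ/Δψ = 0.7569, d_rh = R√(Δφ²+q²Δλ²) = 8429.5 km
Excess = 8429.5 − 7943.3 = 486.2 ≈ 486 km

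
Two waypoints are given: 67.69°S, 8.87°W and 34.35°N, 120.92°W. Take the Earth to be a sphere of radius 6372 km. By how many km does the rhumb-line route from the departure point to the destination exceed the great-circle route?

Great circle: cos σ = sin φ₁ sin φ₂ + cos φ₁ cos φ₂ cos Δλ,  σ = 2.2649 rad → d_gc = 14431.7 km
Rhumb line: Δψ = +2.2626, q = Δφ/Δψ = 0.7871, d_rh = R√(Δφ²+q²Δλ²) = 14999.5 km
Excess = 14999.5 − 14431.7 = 567.8 ≈ 568 km

568 km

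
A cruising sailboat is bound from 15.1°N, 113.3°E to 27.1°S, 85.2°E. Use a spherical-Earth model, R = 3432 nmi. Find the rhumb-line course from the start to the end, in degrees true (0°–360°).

212.9°

Meridional parts: M(φ₁)=+0.2666, M(φ₂)=-0.4917 → ΔM = -0.7583;  Δλ = -0.4904 rad
tan C = Δλ / ΔM = +0.6467 → C = 212.89°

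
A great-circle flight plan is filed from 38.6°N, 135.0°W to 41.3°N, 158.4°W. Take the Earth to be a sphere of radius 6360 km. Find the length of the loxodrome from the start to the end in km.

Rhumb course C = atan2(Δλ, Δψ) with Δψ = ln[tan(π/4+φ₂/2)/tan(π/4+φ₁/2)] = +0.0615, Δλ = -0.4084 → C = 278.56°
d = R·|Δφ| / |cos C| = 6360·0.04712 / 0.14887 = 2013 km

2013 km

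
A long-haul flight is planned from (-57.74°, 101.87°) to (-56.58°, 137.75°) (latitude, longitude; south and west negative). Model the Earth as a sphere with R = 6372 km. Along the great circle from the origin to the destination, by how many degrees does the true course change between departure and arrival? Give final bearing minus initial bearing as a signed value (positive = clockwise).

-30.4°

Initial bearing θ₁ = atan2(sin Δλ cos φ₂, cos φ₁ sin φ₂ − sin φ₁ cos φ₂ cos Δλ) = 101.92°
Final bearing θ₂ = (initial bearing from the destination back to the start) + 180° = 71.48°
Δθ = θ₂ − θ₁ = -30.4°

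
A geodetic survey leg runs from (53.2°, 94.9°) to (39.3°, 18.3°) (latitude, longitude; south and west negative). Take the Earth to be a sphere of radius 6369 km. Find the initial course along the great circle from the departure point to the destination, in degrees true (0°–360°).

287.4°

N = sin Δλ·cos φ₂ = -0.7528;  D = cos φ₁ sin φ₂ − sin φ₁ cos φ₂ cos Δλ = +0.2358
initial course = atan2(N, D) = 287.39°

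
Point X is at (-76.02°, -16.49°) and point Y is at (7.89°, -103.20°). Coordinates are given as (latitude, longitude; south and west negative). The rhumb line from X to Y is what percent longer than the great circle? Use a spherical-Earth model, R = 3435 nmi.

4.6%

Great circle: σ = 1.6906 rad → d_gc = Rσ = 5807.1 nmi
Rhumb: Δφ = +1.4645, Δλ = -1.5134, Δψ = +2.2369, q = Δφ/Δψ = 0.6547 → d_rh = R√(Δφ²+q²Δλ²) = 6073.7 nmi
Excess = (6073.7 − 5807.1) / 5807.1 = 266.6 / 5807.1 = 4.59% ≈ 4.6%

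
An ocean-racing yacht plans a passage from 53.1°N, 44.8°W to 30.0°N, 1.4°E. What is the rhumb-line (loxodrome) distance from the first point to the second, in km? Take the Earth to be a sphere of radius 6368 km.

4565 km

Δψ = ln[tan(π/4+φ₂/2)/tan(π/4+φ₁/2)] = -0.5484;  Δφ = -0.4032 rad,  Δλ = +0.8063 rad
q = Δφ/Δψ = 0.7351
d = R·√(Δφ² + q²Δλ²) = 6368·0.71689 = 4565 km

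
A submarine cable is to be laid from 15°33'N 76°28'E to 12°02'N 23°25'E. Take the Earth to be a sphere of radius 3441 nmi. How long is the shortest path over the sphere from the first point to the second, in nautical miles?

3094 nmi

Haversine: a = sin²(Δφ/2)+cos φ₁ cos φ₂ sin²(Δλ/2) = 0.18886;  σ = 2·atan2(√a,√(1−a))
σ = 51.517° → d = Rσ = 3441·0.89915 = 3094 nmi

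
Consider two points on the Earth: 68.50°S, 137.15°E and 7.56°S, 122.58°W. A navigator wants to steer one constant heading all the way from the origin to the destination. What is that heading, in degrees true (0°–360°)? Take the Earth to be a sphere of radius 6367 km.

48.9°

Δψ = ln[tan(π/4+φ₂/2)/tan(π/4+φ₁/2)] = +1.5292
Δλ = +1.7500 rad (taken the short way round)
course = atan2(Δλ, Δψ) = 48.85°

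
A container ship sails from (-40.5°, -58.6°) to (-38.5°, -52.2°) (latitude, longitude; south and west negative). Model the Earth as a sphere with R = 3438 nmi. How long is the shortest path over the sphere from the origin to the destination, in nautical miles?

320 nmi

cos σ = sin φ₁ sin φ₂ + cos φ₁ cos φ₂ cos Δλ
      = sin(-40.50°)sin(-38.50°) + cos(-40.50°)cos(-38.50°)cos(6.40°) = 0.9957
σ = 5.326° → d = Rσ = 3438·0.09296 = 320 nmi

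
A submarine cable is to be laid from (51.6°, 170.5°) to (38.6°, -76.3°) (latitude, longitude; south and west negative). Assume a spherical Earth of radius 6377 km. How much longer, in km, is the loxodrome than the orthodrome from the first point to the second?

Great circle: cos σ = sin φ₁ sin φ₂ + cos φ₁ cos φ₂ cos Δλ,  σ = 1.2685 rad → d_gc = 8089.3 km
Rhumb line: Δψ = -0.3235, q = Δφ/Δψ = 0.7013, d_rh = R√(Δφ²+q²Δλ²) = 8953.2 km
Excess = 8953.2 − 8089.3 = 863.9 ≈ 864 km

864 km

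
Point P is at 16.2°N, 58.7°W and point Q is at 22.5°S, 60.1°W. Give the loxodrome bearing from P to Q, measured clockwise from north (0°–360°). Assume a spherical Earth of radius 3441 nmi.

182.0°

Meridional parts: M(φ₁)=+0.2866, M(φ₂)=-0.4032 → ΔM = -0.6898;  Δλ = -0.0244 rad
tan C = Δλ / ΔM = +0.0354 → C = 182.03°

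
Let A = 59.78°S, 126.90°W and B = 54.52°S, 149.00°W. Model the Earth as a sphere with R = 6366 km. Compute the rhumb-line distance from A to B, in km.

1452 km

Δψ = ln[tan(π/4+φ₂/2)/tan(π/4+φ₁/2)] = +0.1696;  Δφ = +0.0918 rad,  Δλ = -0.3857 rad
q = Δφ/Δψ = 0.5413
d = R·√(Δφ² + q²Δλ²) = 6366·0.22809 = 1452 km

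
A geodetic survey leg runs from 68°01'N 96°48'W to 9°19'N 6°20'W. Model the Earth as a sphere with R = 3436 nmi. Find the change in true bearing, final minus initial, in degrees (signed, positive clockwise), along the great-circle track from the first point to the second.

At departure: θ₁ = atan2(sin Δλ cos φ₂, cos φ₁ sin φ₂ − sin φ₁ cos φ₂ cos Δλ) = 86.05°
At arrival: θ₂ = atan2(sin Δλ cos φ₁, −cos φ₂ sin φ₁ + sin φ₂ cos φ₁ cos Δλ) = 157.76°
Δθ = θ₂ − θ₁ = +71.7°

+71.7°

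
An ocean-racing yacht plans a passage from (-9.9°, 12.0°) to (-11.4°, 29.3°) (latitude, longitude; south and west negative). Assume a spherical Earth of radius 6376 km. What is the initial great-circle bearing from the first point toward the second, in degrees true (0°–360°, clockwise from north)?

N = sin Δλ·cos φ₂ = +0.2915;  D = cos φ₁ sin φ₂ − sin φ₁ cos φ₂ cos Δλ = -0.0338
initial course = atan2(N, D) = 96.61°

96.6°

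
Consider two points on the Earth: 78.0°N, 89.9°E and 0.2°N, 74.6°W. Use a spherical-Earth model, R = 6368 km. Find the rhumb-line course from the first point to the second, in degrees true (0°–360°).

Meridional parts: M(φ₁)=+2.2528, M(φ₂)=+0.0035 → ΔM = -2.2493;  Δλ = -2.8711 rad
tan C = Δλ / ΔM = +1.2764 → C = 231.92°

231.9°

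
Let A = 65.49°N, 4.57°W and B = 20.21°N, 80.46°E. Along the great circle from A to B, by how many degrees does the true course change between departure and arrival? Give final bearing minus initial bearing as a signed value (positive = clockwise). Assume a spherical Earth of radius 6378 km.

+68.1°

At departure: θ₁ = atan2(sin Δλ cos φ₂, cos φ₁ sin φ₂ − sin φ₁ cos φ₂ cos Δλ) = 85.76°
At arrival: θ₂ = atan2(sin Δλ cos φ₁, −cos φ₂ sin φ₁ + sin φ₂ cos φ₁ cos Δλ) = 153.84°
Δθ = θ₂ − θ₁ = +68.1°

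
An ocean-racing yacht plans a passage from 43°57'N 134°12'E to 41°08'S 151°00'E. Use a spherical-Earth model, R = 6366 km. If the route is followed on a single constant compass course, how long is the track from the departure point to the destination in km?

Δψ = ln[tan(π/4+φ₂/2)/tan(π/4+φ₁/2)] = -1.6446;  Δφ = -1.4850 rad,  Δλ = +0.2932 rad
q = Δφ/Δψ = 0.9029
d = R·√(Δφ² + q²Δλ²) = 6366·1.50840 = 9602 km

9602 km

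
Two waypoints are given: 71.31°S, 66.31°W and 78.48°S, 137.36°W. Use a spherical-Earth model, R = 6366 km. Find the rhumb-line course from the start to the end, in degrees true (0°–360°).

248.5°

Meridional parts: M(φ₁)=-1.8045, M(φ₂)=-2.2939 → ΔM = -0.4894;  Δλ = -1.2401 rad
tan C = Δλ / ΔM = +2.5336 → C = 248.46°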